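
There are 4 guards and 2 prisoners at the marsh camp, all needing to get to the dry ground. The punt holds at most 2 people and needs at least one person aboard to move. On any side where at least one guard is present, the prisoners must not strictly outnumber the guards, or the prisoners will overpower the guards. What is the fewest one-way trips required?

Counting alone: each trip to the dry ground takes at most 2 across and each return brings at least 1 back, so after t trips out (and t−1 returns) at most 2t − (t−1) of the 6 are across; that first reaches 6 at t = 5, so at least 9 crossings are needed.
The plan below uses exactly 9 crossings, so it is optimal:
1. 2 prisoners → the dry ground.  (the marsh camp: 4G 0P; the dry ground: 0G 2P)
2. 1 prisoner ← the marsh camp.  (the marsh camp: 4G 1P; the dry ground: 0G 1P)
3. 2 guards → the dry ground.  (the marsh camp: 2G 1P; the dry ground: 2G 1P)
4. 1 prisoner ← the marsh camp.  (the marsh camp: 2G 2P; the dry ground: 2G 0P)
5. 2 prisoners → the dry ground.  (the marsh camp: 2G 0P; the dry ground: 2G 2P)
6. 1 prisoner ← the marsh camp.  (the marsh camp: 2G 1P; the dry ground: 2G 1P)
7. 1 guard and 1 prisoner → the dry ground.  (the marsh camp: 1G 0P; the dry ground: 3G 2P)
8. 1 prisoner ← the marsh camp.  (the marsh camp: 1G 1P; the dry ground: 3G 1P)
9. 1 guard and 1 prisoner → the dry ground.  (the marsh camp: 0G 0P; the dry ground: 4G 2P)

9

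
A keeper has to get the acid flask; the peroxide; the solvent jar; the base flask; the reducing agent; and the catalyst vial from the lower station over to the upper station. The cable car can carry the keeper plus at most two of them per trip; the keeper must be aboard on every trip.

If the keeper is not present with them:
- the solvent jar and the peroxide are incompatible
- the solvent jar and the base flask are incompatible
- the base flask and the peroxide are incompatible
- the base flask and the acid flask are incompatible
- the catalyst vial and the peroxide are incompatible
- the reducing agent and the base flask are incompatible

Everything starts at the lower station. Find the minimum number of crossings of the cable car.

9

Counting alone: the keeper can take at most 2 across per trip to the upper station, so moving all 6 needs at least 3 loaded trips out, with a return between consecutive ones — at least 5 crossings.
The safety rule pushes this higher. Following every safe sequence of crossings, the most of the 6 that can be at the upper station as the cable car arrives there on crossings 5, 7 is 4, 5 respectively — never all 6.
So no plan with fewer than 9 crossings exists, and this one achieves 9:
1. Keeper goes to the upper station with the base flask and the peroxide.
2. Keeper goes back to the lower station with the peroxide.
3. Keeper goes to the upper station with the acid flask and the peroxide.
4. Keeper goes back to the lower station with the base flask.
5. Keeper goes to the upper station with the reducing agent and the solvent jar.
6. Keeper goes back to the lower station with the peroxide.
7. Keeper goes to the upper station with the catalyst vial and the peroxide.
8. Keeper goes back to the lower station with the peroxide.
9. Keeper goes to the upper station with the base flask and the peroxide.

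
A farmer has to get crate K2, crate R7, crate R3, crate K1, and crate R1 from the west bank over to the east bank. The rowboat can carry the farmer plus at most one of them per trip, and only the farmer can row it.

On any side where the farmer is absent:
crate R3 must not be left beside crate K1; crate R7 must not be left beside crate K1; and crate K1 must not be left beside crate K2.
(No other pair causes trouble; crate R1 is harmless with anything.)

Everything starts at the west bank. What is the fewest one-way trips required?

Following every safe sequence of crossings from the start, the most of the 5 that can be at the east bank as the rowboat arrives there on crossings 1, 3, 5 is 1, 2, 3 respectively; the best ever achieved is 3 of 5.
From crossing 7 on, no configuration arises that was not already reachable earlier: only 18 distinct safe configurations (who is on which side, and where the rowboat is) can ever be reached, none of them has everyone across, and every continuation just revisits them. So no valid plan exists.

impossible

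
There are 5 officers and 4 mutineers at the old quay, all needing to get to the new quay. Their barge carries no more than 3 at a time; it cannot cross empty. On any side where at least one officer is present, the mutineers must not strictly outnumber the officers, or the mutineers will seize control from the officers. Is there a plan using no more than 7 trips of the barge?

Yes

Yes — this plan uses 7 crossings (≤ 7):
1. 3 mutineers → the new quay.  (the old quay: 5O 1M; the new quay: 0O 3M)
2. 1 mutineer ← the old quay.  (the old quay: 5O 2M; the new quay: 0O 2M)
3. 3 officers → the new quay.  (the old quay: 2O 2M; the new quay: 3O 2M)
4. 1 officer ← the old quay.  (the old quay: 3O 2M; the new quay: 2O 2M)
5. 2 officers and 1 mutineer → the new quay.  (the old quay: 1O 1M; the new quay: 4O 3M)
6. 1 officer ← the old quay.  (the old quay: 2O 1M; the new quay: 3O 3M)
7. 2 officers and 1 mutineer → the new quay.  (the old quay: 0O 0M; the new quay: 5O 4M)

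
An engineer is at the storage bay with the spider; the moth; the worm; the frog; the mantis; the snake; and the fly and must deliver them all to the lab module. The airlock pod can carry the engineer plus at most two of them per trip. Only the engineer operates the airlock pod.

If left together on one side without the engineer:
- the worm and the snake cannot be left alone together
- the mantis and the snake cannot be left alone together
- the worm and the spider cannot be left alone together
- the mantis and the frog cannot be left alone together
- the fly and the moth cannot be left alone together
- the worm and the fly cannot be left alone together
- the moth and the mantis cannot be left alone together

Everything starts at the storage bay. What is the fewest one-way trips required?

impossible

Whatever the first load, the items left behind include a forbidden pair without the engineer. No opening move is safe, so no plan exists.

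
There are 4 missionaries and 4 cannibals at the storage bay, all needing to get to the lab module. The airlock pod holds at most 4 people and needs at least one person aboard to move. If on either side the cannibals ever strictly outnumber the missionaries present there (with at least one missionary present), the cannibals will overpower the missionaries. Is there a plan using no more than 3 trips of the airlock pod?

No

Counting alone: each trip to the lab module takes at most 4 across and each return brings at least 1 back, so after t trips out (and t−1 returns) at most 4t − (t−1) of the 8 are across; that first reaches 8 at t = 3, so at least 5 crossings are needed.
Since 3 < 5, 3 crossings cannot be enough. (The shortest complete plan in fact takes 5:)
1. 2 cannibals → the lab module.  (the storage bay: 4M 2C; the lab module: 0M 2C)
2. 1 cannibal ← the storage bay.  (the storage bay: 4M 3C; the lab module: 0M 1C)
3. 4 missionaries → the lab module.  (the storage bay: 0M 3C; the lab module: 4M 1C)
4. 1 cannibal ← the storage bay.  (the storage bay: 0M 4C; the lab module: 4M 0C)
5. 4 cannibals → the lab module.  (the storage bay: 0M 0C; the lab module: 4M 4C)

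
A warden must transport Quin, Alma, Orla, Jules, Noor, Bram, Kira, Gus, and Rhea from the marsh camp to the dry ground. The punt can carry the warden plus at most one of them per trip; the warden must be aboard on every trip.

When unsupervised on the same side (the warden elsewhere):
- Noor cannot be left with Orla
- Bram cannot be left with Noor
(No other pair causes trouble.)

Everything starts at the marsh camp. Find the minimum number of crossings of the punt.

Counting alone: the warden can take at most 1 across per trip to the dry ground, so moving all 9 needs at least 9 loaded trips out, with a return between consecutive ones — at least 17 crossings.
The safety rule pushes this higher. Following every safe sequence of crossings, the most of the 9 that can be at the dry ground as the punt arrives there on crossing 17 is 8 — never all 9.
So no plan with fewer than 19 crossings exists, and this one achieves 19:
1. Warden goes to the dry ground with Noor.
2. Warden goes back to the marsh camp alone.
3. Warden goes to the dry ground with Quin.
4. Warden goes back to the marsh camp alone.
5. Warden goes to the dry ground with Alma.
6. Warden goes back to the marsh camp alone.
7. Warden goes to the dry ground with Orla.
8. Warden goes back to the marsh camp with Noor.
9. Warden goes to the dry ground with Bram.
10. Warden goes back to the marsh camp alone.
11. Warden goes to the dry ground with Jules.
12. Warden goes back to the marsh camp alone.
13. Warden goes to the dry ground with Kira.
14. Warden goes back to the marsh camp alone.
15. Warden goes to the dry ground with Gus.
16. Warden goes back to the marsh camp alone.
17. Warden goes to the dry ground with Rhea.
18. Warden goes back to the marsh camp alone.
19. Warden goes to the dry ground with Noor.

19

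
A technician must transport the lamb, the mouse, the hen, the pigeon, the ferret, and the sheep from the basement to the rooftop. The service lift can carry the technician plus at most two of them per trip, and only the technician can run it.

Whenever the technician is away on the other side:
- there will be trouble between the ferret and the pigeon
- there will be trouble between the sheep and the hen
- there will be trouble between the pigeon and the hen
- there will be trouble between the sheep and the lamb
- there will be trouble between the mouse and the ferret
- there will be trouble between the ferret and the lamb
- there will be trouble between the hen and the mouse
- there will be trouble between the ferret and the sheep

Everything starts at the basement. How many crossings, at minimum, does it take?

Whatever the first load, the items left behind include a forbidden pair without the technician. No opening move is safe, so no plan exists.

impossible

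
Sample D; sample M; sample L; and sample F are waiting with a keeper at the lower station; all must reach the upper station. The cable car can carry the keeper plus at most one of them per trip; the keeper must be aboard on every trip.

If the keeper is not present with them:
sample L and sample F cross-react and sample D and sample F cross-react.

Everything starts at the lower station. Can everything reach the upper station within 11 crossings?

Yes — this plan uses 9 crossings (≤ 11):
1. Keeper goes to the upper station with sample F.
2. Keeper goes back to the lower station alone.
3. Keeper goes to the upper station with sample D.
4. Keeper goes back to the lower station with sample F.
5. Keeper goes to the upper station with sample L.
6. Keeper goes back to the lower station alone.
7. Keeper goes to the upper station with sample M.
8. Keeper goes back to the lower station alone.
9. Keeper goes to the upper station with sample F.

Yes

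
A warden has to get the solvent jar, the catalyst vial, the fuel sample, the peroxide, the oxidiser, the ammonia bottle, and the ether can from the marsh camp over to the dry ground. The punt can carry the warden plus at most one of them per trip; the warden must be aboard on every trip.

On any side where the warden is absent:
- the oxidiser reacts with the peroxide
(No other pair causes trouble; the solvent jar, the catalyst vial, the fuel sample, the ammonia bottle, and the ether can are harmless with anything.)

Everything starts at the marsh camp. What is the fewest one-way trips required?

Counting alone: the warden can take at most 1 across per trip to the dry ground, so moving all 7 needs at least 7 loaded trips out, with a return between consecutive ones — at least 13 crossings.
The plan below uses exactly 13 crossings, so it is optimal:
1. Warden goes to the dry ground with the peroxide.
2. Warden goes back to the marsh camp alone.
3. Warden goes to the dry ground with the solvent jar.
4. Warden goes back to the marsh camp alone.
5. Warden goes to the dry ground with the catalyst vial.
6. Warden goes back to the marsh camp alone.
7. Warden goes to the dry ground with the fuel sample.
8. Warden goes back to the marsh camp alone.
9. Warden goes to the dry ground with the ammonia bottle.
10. Warden goes back to the marsh camp alone.
11. Warden goes to the dry ground with the ether can.
12. Warden goes back to the marsh camp alone.
13. Warden goes to the dry ground with the oxidiser.

13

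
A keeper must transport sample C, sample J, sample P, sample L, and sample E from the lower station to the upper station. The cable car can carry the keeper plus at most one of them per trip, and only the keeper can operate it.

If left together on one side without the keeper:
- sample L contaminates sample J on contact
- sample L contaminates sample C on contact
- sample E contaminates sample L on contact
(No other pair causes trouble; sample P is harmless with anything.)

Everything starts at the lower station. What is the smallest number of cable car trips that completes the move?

Following every safe sequence of crossings from the start, the most of the 5 that can be at the upper station as the cable car arrives there on crossings 1, 3, 5 is 1, 2, 3 respectively; the best ever achieved is 3 of 5.
From crossing 7 on, no configuration arises that was not already reachable earlier: only 18 distinct safe configurations (who is on which side, and where the cable car is) can ever be reached, none of them has everyone across, and every continuation just revisits them. So no valid plan exists.

impossible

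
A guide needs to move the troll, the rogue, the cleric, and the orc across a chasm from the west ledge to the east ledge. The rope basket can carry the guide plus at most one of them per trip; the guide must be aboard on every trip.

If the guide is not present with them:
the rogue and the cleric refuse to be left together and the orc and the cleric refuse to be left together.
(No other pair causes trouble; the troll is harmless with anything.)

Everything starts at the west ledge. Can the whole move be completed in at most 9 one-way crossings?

Yes — this plan uses 9 crossings (≤ 9):
1. Guide goes to the east ledge with the cleric.
2. Guide goes back to the west ledge alone.
3. Guide goes to the east ledge with the troll.
4. Guide goes back to the west ledge alone.
5. Guide goes to the east ledge with the rogue.
6. Guide goes back to the west ledge with the cleric.
7. Guide goes to the east ledge with the orc.
8. Guide goes back to the west ledge alone.
9. Guide goes to the east ledge with the cleric.

Yes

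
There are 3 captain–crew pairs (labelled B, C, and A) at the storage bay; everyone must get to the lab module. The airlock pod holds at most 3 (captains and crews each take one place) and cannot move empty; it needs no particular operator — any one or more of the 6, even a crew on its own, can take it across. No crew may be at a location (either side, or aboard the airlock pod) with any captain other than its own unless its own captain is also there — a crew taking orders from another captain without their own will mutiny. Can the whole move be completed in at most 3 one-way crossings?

No

Counting alone: each trip to the lab module takes at most 3 across and each return brings at least 1 back, so after t trips out (and t−1 returns) at most 3t − (t−1) of the 6 are across; that first reaches 6 at t = 3, so at least 5 crossings are needed.
Since 3 < 5, 3 crossings cannot be enough. (The shortest complete plan in fact takes 5:)
1. captain B and crew B cross → the lab module.
2. captain B crosses ← the storage bay.
3. captain A, captain B, and captain C cross → the lab module.
4. crew B crosses ← the storage bay.
5. crew A, crew B, and crew C cross → the lab module.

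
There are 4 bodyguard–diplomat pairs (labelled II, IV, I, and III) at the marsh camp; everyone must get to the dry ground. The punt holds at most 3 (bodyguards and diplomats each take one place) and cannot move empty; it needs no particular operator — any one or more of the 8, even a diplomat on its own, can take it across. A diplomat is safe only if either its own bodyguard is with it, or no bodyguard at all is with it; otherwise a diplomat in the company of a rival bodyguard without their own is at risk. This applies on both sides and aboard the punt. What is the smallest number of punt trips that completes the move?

9

Counting alone: each trip to the dry ground takes at most 3 across and each return brings at least 1 back, so after t trips out (and t−1 returns) at most 3t − (t−1) of the 8 are across; that first reaches 8 at t = 4, so at least 7 crossings are needed.
The safety rule pushes this higher. Following every safe sequence of crossings, the most of the 8 that can be at the dry ground as the punt arrives there on crossing 7 is 7 — never all 8.
So no plan with fewer than 9 crossings exists, and this one achieves 9:
1. bodyguard II and diplomat II cross → the dry ground.
2. bodyguard II crosses ← the marsh camp.
3. bodyguard II, bodyguard IV, and diplomat IV cross → the dry ground.
4. bodyguard II and diplomat II cross ← the marsh camp.
5. bodyguard I, bodyguard II, and bodyguard III cross → the dry ground.
6. diplomat IV crosses ← the marsh camp.
7. diplomat II and diplomat IV cross → the dry ground.
8. diplomat II crosses ← the marsh camp.
9. diplomat I, diplomat II, and diplomat III cross → the dry ground.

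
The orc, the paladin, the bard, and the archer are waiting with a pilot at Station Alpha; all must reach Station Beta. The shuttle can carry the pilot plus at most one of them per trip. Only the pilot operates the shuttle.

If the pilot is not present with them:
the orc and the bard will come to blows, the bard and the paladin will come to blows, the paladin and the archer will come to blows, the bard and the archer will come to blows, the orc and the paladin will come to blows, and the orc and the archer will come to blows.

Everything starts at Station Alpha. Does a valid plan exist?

Whatever the first load, the items left behind include a forbidden pair without the pilot. No opening move is safe, so no plan exists.

No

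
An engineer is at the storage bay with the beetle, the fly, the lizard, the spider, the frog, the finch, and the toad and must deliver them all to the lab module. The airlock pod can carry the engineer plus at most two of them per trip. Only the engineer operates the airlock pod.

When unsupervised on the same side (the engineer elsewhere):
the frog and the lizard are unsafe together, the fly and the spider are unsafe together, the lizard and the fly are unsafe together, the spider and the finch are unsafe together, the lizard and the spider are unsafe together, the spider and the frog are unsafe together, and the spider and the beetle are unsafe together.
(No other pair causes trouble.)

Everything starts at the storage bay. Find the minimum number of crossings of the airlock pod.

Counting alone: the engineer can take at most 2 across per trip to the lab module, so moving all 7 needs at least 4 loaded trips out, with a return between consecutive ones — at least 7 crossings.
The safety rule pushes this higher. Following every safe sequence of crossings, the most of the 7 that can be at the lab module as the airlock pod arrives there on crossings 7, 9 is 5, 6 respectively — never all 7.
So no plan with fewer than 11 crossings exists, and this one achieves 11:
1. Engineer goes to the lab module with the lizard and the spider.  [the storage bay: the beetle, the finch, the fly, the frog, the toad | the lab module: the lizard, the spider]
2. Engineer goes back to the storage bay with the lizard.  [the storage bay: the beetle, the finch, the fly, the frog, the lizard, the toad | the lab module: the spider]
3. Engineer goes to the lab module with the beetle and the lizard.  [the storage bay: the finch, the fly, the frog, the toad | the lab module: the beetle, the lizard, the spider]
4. Engineer goes back to the storage bay with the spider.  [the storage bay: the finch, the fly, the frog, the spider, the toad | the lab module: the beetle, the lizard]
5. Engineer goes to the lab module with the finch and the spider.  [the storage bay: the fly, the frog, the toad | the lab module: the beetle, the finch, the lizard, the spider]
6. Engineer goes back to the storage bay with the spider.  [the storage bay: the fly, the frog, the spider, the toad | the lab module: the beetle, the finch, the lizard]
7. Engineer goes to the lab module with the fly and the frog.  [the storage bay: the spider, the toad | the lab module: the beetle, the finch, the fly, the frog, the lizard]
8. Engineer goes back to the storage bay with the lizard.  [the storage bay: the lizard, the spider, the toad | the lab module: the beetle, the finch, the fly, the frog]
9. Engineer goes to the lab module with the lizard and the toad.  [the storage bay: the spider | the lab module: the beetle, the finch, the fly, the frog, the lizard, the toad]
10. Engineer goes back to the storage bay with the lizard.  [the storage bay: the lizard, the spider | the lab module: the beetle, the finch, the fly, the frog, the toad]
11. Engineer goes to the lab module with the lizard and the spider.  [the storage bay: — | the lab module: the beetle, the finch, the fly, the frog, the lizard, the spider, the toad]

11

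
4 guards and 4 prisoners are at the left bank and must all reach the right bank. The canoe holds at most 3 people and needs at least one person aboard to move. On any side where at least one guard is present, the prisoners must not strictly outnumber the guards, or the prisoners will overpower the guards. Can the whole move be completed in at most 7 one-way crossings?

Counting alone: each trip to the right bank takes at most 3 across and each return brings at least 1 back, so after t trips out (and t−1 returns) at most 3t − (t−1) of the 8 are across; that first reaches 8 at t = 4, so at least 7 crossings are needed.
The safety rule pushes this higher. Following every safe sequence of crossings, the most of the 8 that can be at the right bank as the canoe arrives there on crossing 7 is 7 — never all 8.
So the move cannot be finished within 7 crossings. (The shortest complete plan takes 9:)
1. 2 prisoners → the right bank.  (the left bank: 4G 2P; the right bank: 0G 2P)
2. 1 prisoner ← the left bank.  (the left bank: 4G 3P; the right bank: 0G 1P)
3. 3 prisoners → the right bank.  (the left bank: 4G 0P; the right bank: 0G 4P)
4. 1 prisoner ← the left bank.  (the left bank: 4G 1P; the right bank: 0G 3P)
5. 3 guards → the right bank.  (the left bank: 1G 1P; the right bank: 3G 3P)
6. 1 guard and 1 prisoner ← the left bank.  (the left bank: 2G 2P; the right bank: 2G 2P)
7. 2 guards → the right bank.  (the left bank: 0G 2P; the right bank: 4G 2P)
8. 1 prisoner ← the left bank.  (the left bank: 0G 3P; the right bank: 4G 1P)
9. 3 prisoners → the right bank.  (the left bank: 0G 0P; the right bank: 4G 4P)

No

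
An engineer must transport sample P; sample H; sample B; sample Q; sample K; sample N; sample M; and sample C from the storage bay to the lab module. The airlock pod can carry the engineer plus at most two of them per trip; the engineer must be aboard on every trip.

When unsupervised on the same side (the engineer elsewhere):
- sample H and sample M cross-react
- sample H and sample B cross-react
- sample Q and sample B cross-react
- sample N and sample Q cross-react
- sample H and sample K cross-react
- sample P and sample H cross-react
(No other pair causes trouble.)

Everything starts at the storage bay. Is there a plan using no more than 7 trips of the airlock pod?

No

Counting alone: the engineer can take at most 2 across per trip to the lab module, so moving all 8 needs at least 4 loaded trips out, with a return between consecutive ones — at least 7 crossings.
The safety rule pushes this higher. Following every safe sequence of crossings, the most of the 8 that can be at the lab module as the airlock pod arrives there on crossing 7 is 6 — never all 8.
So the move cannot be finished within 7 crossings. (The shortest complete plan takes 9:)
1. Engineer goes to the lab module with sample H and sample Q.
2. Engineer goes back to the storage bay alone.
3. Engineer goes to the lab module with sample K and sample P.
4. Engineer goes back to the storage bay with sample H.
5. Engineer goes to the lab module with sample B and sample M.
6. Engineer goes back to the storage bay with sample Q.
7. Engineer goes to the lab module with sample C and sample N.
8. Engineer goes back to the storage bay alone.
9. Engineer goes to the lab module with sample H and sample Q.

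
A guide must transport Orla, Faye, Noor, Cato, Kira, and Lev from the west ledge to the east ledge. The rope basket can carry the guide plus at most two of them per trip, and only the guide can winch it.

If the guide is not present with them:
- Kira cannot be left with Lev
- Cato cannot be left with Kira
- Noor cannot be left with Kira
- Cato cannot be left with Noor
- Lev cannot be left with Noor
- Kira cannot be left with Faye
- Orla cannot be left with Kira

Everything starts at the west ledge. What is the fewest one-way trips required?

9

Counting alone: the guide can take at most 2 across per trip to the east ledge, so moving all 6 needs at least 3 loaded trips out, with a return between consecutive ones — at least 5 crossings.
The safety rule pushes this higher. Following every safe sequence of crossings, the most of the 6 that can be at the east ledge as the rope basket arrives there on crossings 5, 7 is 4, 5 respectively — never all 6.
So no plan with fewer than 9 crossings exists, and this one achieves 9:
1. Guide goes to the east ledge with Kira and Noor.
2. Guide goes back to the west ledge with Noor.
3. Guide goes to the east ledge with Noor and Orla.
4. Guide goes back to the west ledge with Kira.
5. Guide goes to the east ledge with Faye and Kira.
6. Guide goes back to the west ledge with Kira.
7. Guide goes to the east ledge with Cato and Lev.
8. Guide goes back to the west ledge with Noor.
9. Guide goes to the east ledge with Kira and Noor.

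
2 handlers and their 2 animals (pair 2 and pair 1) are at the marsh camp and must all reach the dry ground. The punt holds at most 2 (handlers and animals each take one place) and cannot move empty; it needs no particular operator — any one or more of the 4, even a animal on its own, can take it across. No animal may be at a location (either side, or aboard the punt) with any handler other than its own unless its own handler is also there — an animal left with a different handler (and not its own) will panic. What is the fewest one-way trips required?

5

Counting alone: each trip to the dry ground takes at most 2 across and each return brings at least 1 back, so after t trips out (and t−1 returns) at most 2t − (t−1) of the 4 are across; that first reaches 4 at t = 3, so at least 5 crossings are needed.
The plan below uses exactly 5 crossings, so it is optimal:
1. animal 2 and handler 2 cross → the dry ground.
2. handler 2 crosses ← the marsh camp.
3. handler 1 and handler 2 cross → the dry ground.
4. handler 1 crosses ← the marsh camp.
5. animal 1 and handler 1 cross → the dry ground.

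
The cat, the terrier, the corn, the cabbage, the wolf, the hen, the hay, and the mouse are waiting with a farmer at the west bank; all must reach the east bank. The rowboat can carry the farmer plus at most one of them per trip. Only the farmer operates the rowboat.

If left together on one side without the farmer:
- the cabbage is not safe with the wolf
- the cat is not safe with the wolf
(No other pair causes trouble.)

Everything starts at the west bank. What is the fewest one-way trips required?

Counting alone: the farmer can take at most 1 across per trip to the east bank, so moving all 8 needs at least 8 loaded trips out, with a return between consecutive ones — at least 15 crossings.
The safety rule pushes this higher. Following every safe sequence of crossings, the most of the 8 that can be at the east bank as the rowboat arrives there on crossing 15 is 7 — never all 8.
So no plan with fewer than 17 crossings exists, and this one achieves 17:
1. Farmer goes to the east bank with the wolf.  [the west bank: the cabbage, the cat, the corn, the hay, the hen, the mouse, the terrier | the east bank: the wolf]
2. Farmer goes back to the west bank alone.  [the west bank: the cabbage, the cat, the corn, the hay, the hen, the mouse, the terrier | the east bank: the wolf]
3. Farmer goes to the east bank with the cat.  [the west bank: the cabbage, the corn, the hay, the hen, the mouse, the terrier | the east bank: the cat, the wolf]
4. Farmer goes back to the west bank with the wolf.  [the west bank: the cabbage, the corn, the hay, the hen, the mouse, the terrier, the wolf | the east bank: the cat]
5. Farmer goes to the east bank with the cabbage.  [the west bank: the corn, the hay, the hen, the mouse, the terrier, the wolf | the east bank: the cabbage, the cat]
6. Farmer goes back to the west bank alone.  [the west bank: the corn, the hay, the hen, the mouse, the terrier, the wolf | the east bank: the cabbage, the cat]
7. Farmer goes to the east bank with the terrier.  [the west bank: the corn, the hay, the hen, the mouse, the wolf | the east bank: the cabbage, the cat, the terrier]
8. Farmer goes back to the west bank alone.  [the west bank: the corn, the hay, the hen, the mouse, the wolf | the east bank: the cabbage, the cat, the terrier]
9. Farmer goes to the east bank with the corn.  [the west bank: the hay, the hen, the mouse, the wolf | the east bank: the cabbage, the cat, the corn, the terrier]
10. Farmer goes back to the west bank alone.  [the west bank: the hay, the hen, the mouse, the wolf | the east bank: the cabbage, the cat, the corn, the terrier]
11. Farmer goes to the east bank with the hen.  [the west bank: the hay, the mouse, the wolf | the east bank: the cabbage, the cat, the corn, the hen, the terrier]
12. Farmer goes back to the west bank alone.  [the west bank: the hay, the mouse, the wolf | the east bank: the cabbage, the cat, the corn, the hen, the terrier]
13. Farmer goes to the east bank with the hay.  [the west bank: the mouse, the wolf | the east bank: the cabbage, the cat, the corn, the hay, the hen, the terrier]
14. Farmer goes back to the west bank alone.  [the west bank: the mouse, the wolf | the east bank: the cabbage, the cat, the corn, the hay, the hen, the terrier]
15. Farmer goes to the east bank with the mouse.  [the west bank: the wolf | the east bank: the cabbage, the cat, the corn, the hay, the hen, the mouse, the terrier]
16. Farmer goes back to the west bank alone.  [the west bank: the wolf | the east bank: the cabbage, the cat, the corn, the hay, the hen, the mouse, the terrier]
17. Farmer goes to the east bank with the wolf.  [the west bank: — | the east bank: the cabbage, the cat, the corn, the hay, the hen, the mouse, the terrier, the wolf]

17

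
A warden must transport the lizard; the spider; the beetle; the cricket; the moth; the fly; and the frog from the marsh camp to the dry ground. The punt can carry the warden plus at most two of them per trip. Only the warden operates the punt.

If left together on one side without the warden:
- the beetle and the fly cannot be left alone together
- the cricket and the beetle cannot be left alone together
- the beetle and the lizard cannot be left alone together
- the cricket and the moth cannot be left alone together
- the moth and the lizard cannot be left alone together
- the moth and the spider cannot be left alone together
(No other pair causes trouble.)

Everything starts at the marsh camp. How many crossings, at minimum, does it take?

9

Counting alone: the warden can take at most 2 across per trip to the dry ground, so moving all 7 needs at least 4 loaded trips out, with a return between consecutive ones — at least 7 crossings.
The safety rule pushes this higher. Following every safe sequence of crossings, the most of the 7 that can be at the dry ground as the punt arrives there on crossing 7 is 6 — never all 7.
So no plan with fewer than 9 crossings exists, and this one achieves 9:
1. Warden goes to the dry ground with the beetle and the moth.  [the marsh camp: the cricket, the fly, the frog, the lizard, the spider | the dry ground: the beetle, the moth]
2. Warden goes back to the marsh camp alone.  [the marsh camp: the cricket, the fly, the frog, the lizard, the spider | the dry ground: the beetle, the moth]
3. Warden goes to the dry ground with the spider.  [the marsh camp: the cricket, the fly, the frog, the lizard | the dry ground: the beetle, the moth, the spider]
4. Warden goes back to the marsh camp with the moth.  [the marsh camp: the cricket, the fly, the frog, the lizard, the moth | the dry ground: the beetle, the spider]
5. Warden goes to the dry ground with the cricket and the lizard.  [the marsh camp: the fly, the frog, the moth | the dry ground: the beetle, the cricket, the lizard, the spider]
6. Warden goes back to the marsh camp with the beetle.  [the marsh camp: the beetle, the fly, the frog, the moth | the dry ground: the cricket, the lizard, the spider]
7. Warden goes to the dry ground with the fly and the frog.  [the marsh camp: the beetle, the moth | the dry ground: the cricket, the fly, the frog, the lizard, the spider]
8. Warden goes back to the marsh camp alone.  [the marsh camp: the beetle, the moth | the dry ground: the cricket, the fly, the frog, the lizard, the spider]
9. Warden goes to the dry ground with the beetle and the moth.  [the marsh camp: — | the dry ground: the beetle, the cricket, the fly, the frog, the lizard, the moth, the spider]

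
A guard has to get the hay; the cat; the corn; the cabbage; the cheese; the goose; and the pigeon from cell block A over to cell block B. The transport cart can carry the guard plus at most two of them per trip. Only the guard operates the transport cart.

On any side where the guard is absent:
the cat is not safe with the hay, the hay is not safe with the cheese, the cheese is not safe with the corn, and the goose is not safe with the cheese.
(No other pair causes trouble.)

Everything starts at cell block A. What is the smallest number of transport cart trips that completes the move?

7

Counting alone: the guard can take at most 2 across per trip to cell block B, so moving all 7 needs at least 4 loaded trips out, with a return between consecutive ones — at least 7 crossings.
The plan below uses exactly 7 crossings, so it is optimal:
1. Guard goes to cell block B with the cheese and the hay.  [cell block A: the cabbage, the cat, the corn, the goose, the pigeon | cell block B: the cheese, the hay]
2. Guard goes back to cell block A with the cheese.  [cell block A: the cabbage, the cat, the cheese, the corn, the goose, the pigeon | cell block B: the hay]
3. Guard goes to cell block B with the corn and the goose.  [cell block A: the cabbage, the cat, the cheese, the pigeon | cell block B: the corn, the goose, the hay]
4. Guard goes back to cell block A alone.  [cell block A: the cabbage, the cat, the cheese, the pigeon | cell block B: the corn, the goose, the hay]
5. Guard goes to cell block B with the cabbage and the pigeon.  [cell block A: the cat, the cheese | cell block B: the cabbage, the corn, the goose, the hay, the pigeon]
6. Guard goes back to cell block A alone.  [cell block A: the cat, the cheese | cell block B: the cabbage, the corn, the goose, the hay, the pigeon]
7. Guard goes to cell block B with the cat and the cheese.  [cell block A: — | cell block B: the cabbage, the cat, the cheese, the corn, the goose, the hay, the pigeon]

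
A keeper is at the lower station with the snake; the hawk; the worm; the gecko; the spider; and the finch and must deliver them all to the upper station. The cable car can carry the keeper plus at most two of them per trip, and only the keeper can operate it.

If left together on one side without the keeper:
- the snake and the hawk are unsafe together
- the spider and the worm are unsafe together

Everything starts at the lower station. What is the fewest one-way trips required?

5

Counting alone: the keeper can take at most 2 across per trip to the upper station, so moving all 6 needs at least 3 loaded trips out, with a return between consecutive ones — at least 5 crossings.
The plan below uses exactly 5 crossings, so it is optimal:
1. Keeper goes to the upper station with the snake and the worm.  [the lower station: the finch, the gecko, the hawk, the spider | the upper station: the snake, the worm]
2. Keeper goes back to the lower station alone.  [the lower station: the finch, the gecko, the hawk, the spider | the upper station: the snake, the worm]
3. Keeper goes to the upper station with the finch and the gecko.  [the lower station: the hawk, the spider | the upper station: the finch, the gecko, the snake, the worm]
4. Keeper goes back to the lower station alone.  [the lower station: the hawk, the spider | the upper station: the finch, the gecko, the snake, the worm]
5. Keeper goes to the upper station with the hawk and the spider.  [the lower station: — | the upper station: the finch, the gecko, the hawk, the snake, the spider, the worm]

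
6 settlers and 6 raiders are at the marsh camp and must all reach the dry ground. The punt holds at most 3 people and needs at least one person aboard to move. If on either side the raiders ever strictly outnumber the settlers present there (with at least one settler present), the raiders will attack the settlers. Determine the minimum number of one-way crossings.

impossible

Following every safe sequence of crossings from the start, the most of the 12 that can be at the dry ground as the punt arrives there on crossings 1, 3, 5 is 3, 5, 6 respectively; the best ever achieved is 6 of 12.
From crossing 7 on, no configuration arises that was not already reachable earlier: only 17 distinct safe configurations (who is on which side, and where the punt is) can ever be reached, none of them has everyone across, and every continuation just revisits them. They are: 0 settlers + 0 raiders across (punt back at the start); 0 settlers + 1 raider across (punt there); 0 settlers + 1 raider across (punt back at the start); 0 settlers + 2 raiders across (punt there); 0 settlers + 2 raiders across (punt back at the start); 0 settlers + 3 raiders across (punt there); 0 settlers + 3 raiders across (punt back at the start); 0 settlers + 4 raiders across (punt there); 0 settlers + 4 raiders across (punt back at the start); 0 settlers + 5 raiders across (punt there); 0 settlers + 5 raiders across (punt back at the start); 0 settlers + 6 raiders across (punt there); 1 settler + 1 raider across (punt there); 1 settler + 1 raider across (punt back at the start); 2 settlers + 2 raiders across (punt there); 2 settlers + 2 raiders across (punt back at the start); 3 settlers + 3 raiders across (punt there). So no valid plan exists.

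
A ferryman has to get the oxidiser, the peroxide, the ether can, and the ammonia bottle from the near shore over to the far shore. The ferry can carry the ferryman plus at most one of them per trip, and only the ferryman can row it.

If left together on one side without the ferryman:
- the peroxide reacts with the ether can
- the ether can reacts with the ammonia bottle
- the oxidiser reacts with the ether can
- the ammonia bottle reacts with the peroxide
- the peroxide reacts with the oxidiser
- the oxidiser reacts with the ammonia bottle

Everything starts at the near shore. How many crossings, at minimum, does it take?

impossible

Whatever the first load, the items left behind include a forbidden pair without the ferryman. No opening move is safe, so no plan exists.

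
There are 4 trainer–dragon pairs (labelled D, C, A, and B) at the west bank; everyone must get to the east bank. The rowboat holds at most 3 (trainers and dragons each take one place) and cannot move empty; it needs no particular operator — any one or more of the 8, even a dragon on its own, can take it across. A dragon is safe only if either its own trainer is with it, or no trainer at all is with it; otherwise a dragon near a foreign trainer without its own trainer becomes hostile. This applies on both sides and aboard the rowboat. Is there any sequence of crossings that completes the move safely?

1. dragon D and trainer D cross → the east bank.
2. trainer D crosses ← the west bank.
3. dragon C, trainer C, and trainer D cross → the east bank.
4. dragon D and trainer D cross ← the west bank.
5. trainer A, trainer B, and trainer D cross → the east bank.
6. dragon C crosses ← the west bank.
7. dragon C and dragon D cross → the east bank.
8. dragon D crosses ← the west bank.
9. dragon A, dragon B, and dragon D cross → the east bank.

Yes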